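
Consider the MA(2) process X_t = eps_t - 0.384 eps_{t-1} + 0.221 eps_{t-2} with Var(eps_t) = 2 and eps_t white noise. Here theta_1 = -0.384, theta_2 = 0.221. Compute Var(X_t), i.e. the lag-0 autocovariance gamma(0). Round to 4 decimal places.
\gamma(0) = 2.3926

For an MA(q) process X_t = eps_t + sum_i theta_i eps_{t-i} with
Var(eps_t) = sigma^2, the variance is
  gamma(0) = sigma^2 * (1 + sum_i theta_i^2).
  sum_i theta_i^2 = (-0.384)^2 + (0.221)^2 = 0.147456 + 0.048841 = 0.196297.
  gamma(0) = 2 * (1 + 0.196297) = 2 * 1.196297 = 2.392594, which rounds to 2.3926.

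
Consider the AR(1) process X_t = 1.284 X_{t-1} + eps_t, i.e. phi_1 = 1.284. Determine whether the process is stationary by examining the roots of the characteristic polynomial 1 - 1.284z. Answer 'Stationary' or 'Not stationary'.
\text{Not stationary}

The AR(p) characteristic polynomial is P(z) = 1 - 1.284z.
Stationarity requires all roots to lie outside the unit circle, i.e. |z| > 1 for every root.
This is linear in z: 1 + (-1.284) z = 0  =>  z = -1/(-1.284) = 0.778816,  |z| = 0.778816.
Moduli of all roots: 0.7788.
All moduli strictly greater than 1? No.
Verdict: Not stationary.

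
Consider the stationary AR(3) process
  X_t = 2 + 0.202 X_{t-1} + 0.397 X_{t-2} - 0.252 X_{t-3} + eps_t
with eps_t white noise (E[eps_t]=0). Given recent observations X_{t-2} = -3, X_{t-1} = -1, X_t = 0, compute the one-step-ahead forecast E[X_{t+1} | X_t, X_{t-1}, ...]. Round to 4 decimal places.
E[X_{t+1} \mid \mathcal F_t] = 2.3590

For an AR(p) model X_t = c + sum_i phi_i X_{t-i} + eps_t, the
one-step-ahead conditional mean is
  E[X_{t+1} | X_t, ...] = c + sum_i phi_i X_{t+1-i}.
Substitute known values:
  E[X_{t+1} | ...] = 2 + (0.202) * (0) + (0.397) * (-1) + (-0.252) * (-3)
                   = 2.3590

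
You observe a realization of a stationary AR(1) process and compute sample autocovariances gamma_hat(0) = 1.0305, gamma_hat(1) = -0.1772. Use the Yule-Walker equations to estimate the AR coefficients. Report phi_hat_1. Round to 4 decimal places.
\hat\phi_{1} = -0.1720

The Yule-Walker equations for an AR(p) process read, in matrix form,
  Gamma_p phi = r_p,   with   (Gamma_p)_{ij} = gamma(|i - j|),
                       (r_p)_i = gamma(i),   i,j = 1..p.
Substitute the sample gammas (Toeplitz matrix and right-hand side of size 1):
  Gamma_p = [[1.0305]]
  r_p     = [-0.1772]
With p = 1 this is the single equation gamma(0) phi_1 = gamma(1):
  phi_hat_1 = gamma(1) / gamma(0) = -0.1772 / 1.0305 = -0.1720.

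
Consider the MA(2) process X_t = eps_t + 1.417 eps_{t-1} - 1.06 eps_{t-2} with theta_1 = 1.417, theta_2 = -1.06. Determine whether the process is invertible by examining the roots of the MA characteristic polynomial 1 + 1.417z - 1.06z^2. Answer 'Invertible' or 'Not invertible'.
\text{Not invertible}

The MA(q) characteristic polynomial is P(z) = 1 + 1.417z - 1.06z^2.
Invertibility requires all roots to lie outside the unit circle, i.e. |z| > 1 for every root.
Set 1 + (1.417) z + (-1.06) z^2 = 0, i.e. a z^2 + b z + c = 0 with a = -1.06, b = 1.417, c = 1.
Discriminant D = b^2 - 4ac = (1.417)^2 - 4*(-1.06)*1 = 2.007889 - (-4.24) = 6.247889.
D >= 0, so the roots are real: z = (-b +/- sqrt(D)) / (2a) = (-1.417 +/- 2.499578) / (-2.12).
  z_1 = (-1.417 + 2.499578) / (-2.12) = -0.5106,   |z_1| = 0.5106.
  z_2 = (-1.417 - 2.499578) / (-2.12) = 1.8474,   |z_2| = 1.8474.
Moduli of all roots: 0.5106, 1.8474.
All moduli strictly greater than 1? No.
Verdict: Not invertible.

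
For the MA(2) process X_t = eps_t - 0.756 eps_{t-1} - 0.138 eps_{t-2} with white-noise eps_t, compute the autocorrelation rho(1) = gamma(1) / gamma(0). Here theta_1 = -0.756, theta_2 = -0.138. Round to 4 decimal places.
\rho(1) = -0.4097

For an MA(q) process with theta_0 = 1, the autocovariance is
  gamma(k) = sigma^2 * sum_{i=0..q-k} theta_i * theta_{i+k},
and rho(k) = gamma(k) / gamma(0). Sigma^2 cancels.
  numerator   = (1)*(-0.756) + (-0.756)*(-0.138) = -0.651672.
  denominator = (1)^2 + (-0.756)^2 + (-0.138)^2 = 1.59058.
  rho(1) = -0.651672 / 1.59058 = -0.4097.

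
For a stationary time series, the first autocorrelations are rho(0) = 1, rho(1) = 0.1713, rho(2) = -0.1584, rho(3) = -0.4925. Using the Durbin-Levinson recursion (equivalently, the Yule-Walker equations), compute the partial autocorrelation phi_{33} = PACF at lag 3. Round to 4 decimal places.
\phi_{33} = -0.4570

The PACF at lag k is phi_{kk}, the last component of the solution
to the Yule-Walker system G_k phi = r_k where
  (G_k)_{ij} = rho(|i - j|), (r_k)_i = rho(i), i,j = 1..k.
Equivalently, Durbin-Levinson gives phi_{kk} iteratively:
  phi_{11} = rho(1)
  phi_{kk} = [rho(k) - sum_{j=1..k-1} phi_{k-1,j} rho(k-j)]
            / [1 - sum_{j=1..k-1} phi_{k-1,j} rho(j)],
  phi_{k,j} = phi_{k-1,j} - phi_{kk} phi_{k-1,k-j},  j = 1..k-1.
Step k = 1:
  phi_11 = rho(1) = 0.1713.
Step k = 2:
  phi_22 = [rho(2) - phi_11 rho(1)] / [1 - phi_11 rho(1)] = [-0.1584 - (0.1713)(0.1713)] / [1 - (0.1713)(0.1713)]
         = -0.18774369 / 0.97065631 = -0.193419.
  Update: phi_21 = phi_11 - phi_22 phi_11 = 0.1713 - (-0.193419)(0.1713) = 0.204433.
Step k = 3:
  phi_33 = [rho(3) - phi_21 rho(2) - phi_22 rho(1)] / [1 - phi_21 rho(1) - phi_22 rho(2)]
    numerator   = -0.4925 - (0.204433)(-0.1584) - (-0.193419)(0.1713) = -0.42698512
    denominator = 1 - (0.204433)(0.1713) - (-0.193419)(-0.1584) = 0.93434305
  phi_33 = -0.42698512 / 0.93434305 = -0.457.
Therefore phi_{33} = -0.4570.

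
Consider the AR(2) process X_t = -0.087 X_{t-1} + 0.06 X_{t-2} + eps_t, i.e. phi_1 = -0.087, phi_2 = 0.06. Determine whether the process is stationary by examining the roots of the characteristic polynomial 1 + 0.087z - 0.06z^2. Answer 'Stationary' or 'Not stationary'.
\text{Stationary}

The AR(p) characteristic polynomial is P(z) = 1 + 0.087z - 0.06z^2.
Stationarity requires all roots to lie outside the unit circle, i.e. |z| > 1 for every root.
Set 1 + (0.087) z + (-0.06) z^2 = 0, i.e. a z^2 + b z + c = 0 with a = -0.06, b = 0.087, c = 1.
Discriminant D = b^2 - 4ac = (0.087)^2 - 4*(-0.06)*1 = 0.007569 - (-0.24) = 0.247569.
D >= 0, so the roots are real: z = (-b +/- sqrt(D)) / (2a) = (-0.087 +/- 0.497563) / (-0.12).
  z_1 = (-0.087 + 0.497563) / (-0.12) = -3.4214,   |z_1| = 3.4214.
  z_2 = (-0.087 - 0.497563) / (-0.12) = 4.8714,   |z_2| = 4.8714.
Moduli of all roots: 3.4214, 4.8714.
All moduli strictly greater than 1? Yes.
Verdict: Stationary.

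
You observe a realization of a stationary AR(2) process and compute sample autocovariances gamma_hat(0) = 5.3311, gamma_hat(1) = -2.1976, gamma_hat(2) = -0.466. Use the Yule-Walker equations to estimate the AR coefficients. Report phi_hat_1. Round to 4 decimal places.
\hat\phi_{1} = -0.5400

The Yule-Walker equations for an AR(p) process read, in matrix form,
  Gamma_p phi = r_p,   with   (Gamma_p)_{ij} = gamma(|i - j|),
                       (r_p)_i = gamma(i),   i,j = 1..p.
Substitute the sample gammas (Toeplitz matrix and right-hand side of size 2):
  Gamma_p = [[5.3311, -2.1976], [-2.1976, 5.3311]]
  r_p     = [-2.1976, -0.466]
Written out:
  5.3311 phi_1 - 2.1976 phi_2 = -2.1976
  -2.1976 phi_1 + 5.3311 phi_2 = -0.466
Solve by Cramer's rule:
  det = gamma(0)^2 - gamma(1)^2 = (5.3311)^2 - (-2.1976)^2 = 28.42062721 - 4.82944576 = 23.59118145
  phi_hat_1 = [gamma(1) gamma(0) - gamma(1) gamma(2)] / det = [(-2.1976)(5.3311) - (-2.1976)(-0.466)] / 23.59118145 = -12.73970696 / 23.59118145 = -0.54
  phi_hat_2 = [gamma(0) gamma(2) - gamma(1)^2] / det = [(5.3311)(-0.466) - (-2.1976)^2] / 23.59118145 = -7.31373836 / 23.59118145 = -0.31
So phi_hat = [-0.5400, -0.3100].
Therefore phi_hat_1 = -0.5400.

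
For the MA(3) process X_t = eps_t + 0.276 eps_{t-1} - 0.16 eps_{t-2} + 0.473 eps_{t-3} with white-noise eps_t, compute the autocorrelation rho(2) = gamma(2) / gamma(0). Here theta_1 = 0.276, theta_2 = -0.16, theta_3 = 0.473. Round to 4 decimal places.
\rho(2) = -0.0222

For an MA(q) process with theta_0 = 1, the autocovariance is
  gamma(k) = sigma^2 * sum_{i=0..q-k} theta_i * theta_{i+k},
and rho(k) = gamma(k) / gamma(0). Sigma^2 cancels.
  numerator   = (1)*(-0.16) + (0.276)*(0.473) = -0.029452.
  denominator = (1)^2 + (0.276)^2 + (-0.16)^2 + (0.473)^2 = 1.325505.
  rho(2) = -0.029452 / 1.325505 = -0.0222.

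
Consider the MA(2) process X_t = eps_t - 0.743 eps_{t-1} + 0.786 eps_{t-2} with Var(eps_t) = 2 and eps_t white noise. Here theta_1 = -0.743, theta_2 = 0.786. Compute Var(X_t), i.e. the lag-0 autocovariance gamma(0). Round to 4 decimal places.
\gamma(0) = 4.3397

For an MA(q) process X_t = eps_t + sum_i theta_i eps_{t-i} with
Var(eps_t) = sigma^2, the variance is
  gamma(0) = sigma^2 * (1 + sum_i theta_i^2).
  sum_i theta_i^2 = (-0.743)^2 + (0.786)^2 = 0.552049 + 0.617796 = 1.169845.
  gamma(0) = 2 * (1 + 1.169845) = 2 * 2.169845 = 4.33969, which rounds to 4.3397.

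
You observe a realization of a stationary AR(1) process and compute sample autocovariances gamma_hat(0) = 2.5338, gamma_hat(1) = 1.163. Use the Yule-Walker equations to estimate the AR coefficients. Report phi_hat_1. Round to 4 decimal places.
\hat\phi_{1} = 0.4590

The Yule-Walker equations for an AR(p) process read, in matrix form,
  Gamma_p phi = r_p,   with   (Gamma_p)_{ij} = gamma(|i - j|),
                       (r_p)_i = gamma(i),   i,j = 1..p.
Substitute the sample gammas (Toeplitz matrix and right-hand side of size 1):
  Gamma_p = [[2.5338]]
  r_p     = [1.163]
With p = 1 this is the single equation gamma(0) phi_1 = gamma(1):
  phi_hat_1 = gamma(1) / gamma(0) = 1.163 / 2.5338 = 0.4590.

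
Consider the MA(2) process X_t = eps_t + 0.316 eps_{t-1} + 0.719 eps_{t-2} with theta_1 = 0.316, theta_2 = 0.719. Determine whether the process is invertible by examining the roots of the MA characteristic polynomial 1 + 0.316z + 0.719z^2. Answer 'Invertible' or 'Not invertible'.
\text{Invertible}

The MA(q) characteristic polynomial is P(z) = 1 + 0.316z + 0.719z^2.
Invertibility requires all roots to lie outside the unit circle, i.e. |z| > 1 for every root.
Set 1 + (0.316) z + (0.719) z^2 = 0, i.e. a z^2 + b z + c = 0 with a = 0.719, b = 0.316, c = 1.
Discriminant D = b^2 - 4ac = (0.316)^2 - 4*(0.719)*1 = 0.099856 - (2.876) = -2.776144.
D < 0, so the roots are the complex-conjugate pair z = (-b +/- i sqrt(-D)) / (2a) = -0.2197 +/- 1.1587i.
For a conjugate pair |z|^2 = z * conj(z) = (product of roots) = c/a = 1/(0.719) = 1.390821, so |z| = sqrt(1.390821) = 1.1793 for both roots.
Moduli of all roots: 1.1793, 1.1793.
All moduli strictly greater than 1? Yes.
Verdict: Invertible.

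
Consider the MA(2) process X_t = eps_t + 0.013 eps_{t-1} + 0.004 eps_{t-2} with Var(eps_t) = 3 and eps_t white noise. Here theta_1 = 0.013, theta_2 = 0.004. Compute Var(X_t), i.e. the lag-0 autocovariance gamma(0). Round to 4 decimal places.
\gamma(0) = 3.0006

For an MA(q) process X_t = eps_t + sum_i theta_i eps_{t-i} with
Var(eps_t) = sigma^2, the variance is
  gamma(0) = sigma^2 * (1 + sum_i theta_i^2).
  sum_i theta_i^2 = (0.013)^2 + (0.004)^2 = 0.000169 + 0.000016 = 0.000185.
  gamma(0) = 3 * (1 + 0.000185) = 3 * 1.000185 = 3.000555, which rounds to 3.0006.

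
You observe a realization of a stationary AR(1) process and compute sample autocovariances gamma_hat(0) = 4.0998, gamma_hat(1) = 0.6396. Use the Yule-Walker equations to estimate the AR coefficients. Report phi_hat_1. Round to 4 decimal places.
\hat\phi_{1} = 0.1560

The Yule-Walker equations for an AR(p) process read, in matrix form,
  Gamma_p phi = r_p,   with   (Gamma_p)_{ij} = gamma(|i - j|),
                       (r_p)_i = gamma(i),   i,j = 1..p.
Substitute the sample gammas (Toeplitz matrix and right-hand side of size 1):
  Gamma_p = [[4.0998]]
  r_p     = [0.6396]
With p = 1 this is the single equation gamma(0) phi_1 = gamma(1):
  phi_hat_1 = gamma(1) / gamma(0) = 0.6396 / 4.0998 = 0.1560.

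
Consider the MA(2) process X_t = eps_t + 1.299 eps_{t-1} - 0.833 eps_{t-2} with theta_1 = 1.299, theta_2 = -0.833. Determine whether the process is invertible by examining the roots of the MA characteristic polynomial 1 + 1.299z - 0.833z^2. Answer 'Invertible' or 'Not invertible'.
\text{Not invertible}

The MA(q) characteristic polynomial is P(z) = 1 + 1.299z - 0.833z^2.
Invertibility requires all roots to lie outside the unit circle, i.e. |z| > 1 for every root.
Set 1 + (1.299) z + (-0.833) z^2 = 0, i.e. a z^2 + b z + c = 0 with a = -0.833, b = 1.299, c = 1.
Discriminant D = b^2 - 4ac = (1.299)^2 - 4*(-0.833)*1 = 1.687401 - (-3.332) = 5.019401.
D >= 0, so the roots are real: z = (-b +/- sqrt(D)) / (2a) = (-1.299 +/- 2.240402) / (-1.666).
  z_1 = (-1.299 + 2.240402) / (-1.666) = -0.5651,   |z_1| = 0.5651.
  z_2 = (-1.299 - 2.240402) / (-1.666) = 2.1245,   |z_2| = 2.1245.
Moduli of all roots: 0.5651, 2.1245.
All moduli strictly greater than 1? No.
Verdict: Not invertible.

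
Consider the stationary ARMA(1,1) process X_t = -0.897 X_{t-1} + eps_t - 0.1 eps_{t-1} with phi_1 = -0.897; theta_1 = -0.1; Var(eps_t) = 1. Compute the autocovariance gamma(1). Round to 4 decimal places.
\gamma(1) = -5.5603

Multiply the model equation by X_{t-k} and take expectations. With theta_0 = psi_0 = 1 and psi_j the MA(infinity) weights, this gives
  gamma(k) - sum_i phi_i gamma(k-i) = c_k,
  c_k = sigma^2 * sum_{j=k..q} theta_j psi_{j-k}   (c_k = 0 for k > q),
using gamma(-m) = gamma(m).
psi-weights needed (psi_j = theta_j + sum_i phi_i psi_{j-i}):
  psi_1 = theta_1 + phi_1 = -0.1 + (-0.897) = -0.997
Right-hand sides:
  c_0 = sigma^2 (1 + theta_1 psi_1) = 1 * (1 + (-0.1)(-0.997)) = 1 * 1.0997 = 1.0997
  c_1 = sigma^2 theta_1 = 1 * (-0.1) = -0.1
  c_2 = 0
Equations for k = 0 and k = 1 (AR order 1):
  gamma(0) = phi_1 gamma(1) + c_0
  gamma(1) = phi_1 gamma(0) + c_1
Substituting the second into the first: gamma(0) (1 - phi_1^2) = c_0 + phi_1 c_1, so
  gamma(0) = (c_0 + phi_1 c_1) / (1 - phi_1^2) = (1.0997 + (-0.897)(-0.1)) / (1 - (-0.897)^2) = 1.1894 / 0.195391 = 6.087281.
  gamma(1) = phi_1 gamma(0) + c_1 = (-0.897)(6.087281) + (-0.1) = -5.560291.
Therefore gamma(1) = -5.5603 (to 4 decimal places).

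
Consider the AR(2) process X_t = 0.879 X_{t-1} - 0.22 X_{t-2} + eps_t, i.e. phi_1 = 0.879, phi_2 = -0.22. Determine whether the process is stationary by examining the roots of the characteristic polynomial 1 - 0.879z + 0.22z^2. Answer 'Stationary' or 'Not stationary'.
\text{Stationary}

The AR(p) characteristic polynomial is P(z) = 1 - 0.879z + 0.22z^2.
Stationarity requires all roots to lie outside the unit circle, i.e. |z| > 1 for every root.
Set 1 + (-0.879) z + (0.22) z^2 = 0, i.e. a z^2 + b z + c = 0 with a = 0.22, b = -0.879, c = 1.
Discriminant D = b^2 - 4ac = (-0.879)^2 - 4*(0.22)*1 = 0.772641 - (0.88) = -0.107359.
D < 0, so the roots are the complex-conjugate pair z = (-b +/- i sqrt(-D)) / (2a) = 1.9977 +/- 0.7447i.
For a conjugate pair |z|^2 = z * conj(z) = (product of roots) = c/a = 1/(0.22) = 4.545455, so |z| = sqrt(4.545455) = 2.132 for both roots.
Moduli of all roots: 2.1320, 2.1320.
All moduli strictly greater than 1? Yes.
Verdict: Stationary.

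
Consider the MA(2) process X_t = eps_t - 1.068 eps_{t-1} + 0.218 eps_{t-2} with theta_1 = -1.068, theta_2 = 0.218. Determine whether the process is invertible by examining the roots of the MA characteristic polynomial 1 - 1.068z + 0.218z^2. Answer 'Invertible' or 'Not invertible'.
\text{Invertible}

The MA(q) characteristic polynomial is P(z) = 1 - 1.068z + 0.218z^2.
Invertibility requires all roots to lie outside the unit circle, i.e. |z| > 1 for every root.
Set 1 + (-1.068) z + (0.218) z^2 = 0, i.e. a z^2 + b z + c = 0 with a = 0.218, b = -1.068, c = 1.
Discriminant D = b^2 - 4ac = (-1.068)^2 - 4*(0.218)*1 = 1.140624 - (0.872) = 0.268624.
D >= 0, so the roots are real: z = (-b +/- sqrt(D)) / (2a) = (1.068 +/- 0.518289) / (0.436).
  z_1 = (1.068 + 0.518289) / (0.436) = 3.6383,   |z_1| = 3.6383.
  z_2 = (1.068 - 0.518289) / (0.436) = 1.2608,   |z_2| = 1.2608.
Moduli of all roots: 3.6383, 1.2608.
All moduli strictly greater than 1? Yes.
Verdict: Invertible.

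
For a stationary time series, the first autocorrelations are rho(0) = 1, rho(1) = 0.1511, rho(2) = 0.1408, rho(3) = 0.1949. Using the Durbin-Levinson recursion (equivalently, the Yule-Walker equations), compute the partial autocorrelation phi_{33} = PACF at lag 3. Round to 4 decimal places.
\phi_{33} = 0.1640

The PACF at lag k is phi_{kk}, the last component of the solution
to the Yule-Walker system G_k phi = r_k where
  (G_k)_{ij} = rho(|i - j|), (r_k)_i = rho(i), i,j = 1..k.
Equivalently, Durbin-Levinson gives phi_{kk} iteratively:
  phi_{11} = rho(1)
  phi_{kk} = [rho(k) - sum_{j=1..k-1} phi_{k-1,j} rho(k-j)]
            / [1 - sum_{j=1..k-1} phi_{k-1,j} rho(j)],
  phi_{k,j} = phi_{k-1,j} - phi_{kk} phi_{k-1,k-j},  j = 1..k-1.
Step k = 1:
  phi_11 = rho(1) = 0.1511.
Step k = 2:
  phi_22 = [rho(2) - phi_11 rho(1)] / [1 - phi_11 rho(1)] = [0.1408 - (0.1511)(0.1511)] / [1 - (0.1511)(0.1511)]
         = 0.11796879 / 0.97716879 = 0.120725.
  Update: phi_21 = phi_11 - phi_22 phi_11 = 0.1511 - (0.120725)(0.1511) = 0.132858.
Step k = 3:
  phi_33 = [rho(3) - phi_21 rho(2) - phi_22 rho(1)] / [1 - phi_21 rho(1) - phi_22 rho(2)]
    numerator   = 0.1949 - (0.132858)(0.1408) - (0.120725)(0.1511) = 0.15795197
    denominator = 1 - (0.132858)(0.1511) - (0.120725)(0.1408) = 0.962927
  phi_33 = 0.15795197 / 0.962927 = 0.164.
Therefore phi_{33} = 0.1640.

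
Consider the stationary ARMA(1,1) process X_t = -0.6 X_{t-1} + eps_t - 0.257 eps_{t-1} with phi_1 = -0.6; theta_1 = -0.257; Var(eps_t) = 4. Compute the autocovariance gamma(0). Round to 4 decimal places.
\gamma(0) = 8.5903

Multiply the model equation by X_{t-k} and take expectations. With theta_0 = psi_0 = 1 and psi_j the MA(infinity) weights, this gives
  gamma(k) - sum_i phi_i gamma(k-i) = c_k,
  c_k = sigma^2 * sum_{j=k..q} theta_j psi_{j-k}   (c_k = 0 for k > q),
using gamma(-m) = gamma(m).
psi-weights needed (psi_j = theta_j + sum_i phi_i psi_{j-i}):
  psi_1 = theta_1 + phi_1 = -0.257 + (-0.6) = -0.857
Right-hand sides:
  c_0 = sigma^2 (1 + theta_1 psi_1) = 4 * (1 + (-0.257)(-0.857)) = 4 * 1.220249 = 4.880996
  c_1 = sigma^2 theta_1 = 4 * (-0.257) = -1.028
  c_2 = 0
Equations for k = 0 and k = 1 (AR order 1):
  gamma(0) = phi_1 gamma(1) + c_0
  gamma(1) = phi_1 gamma(0) + c_1
Substituting the second into the first: gamma(0) (1 - phi_1^2) = c_0 + phi_1 c_1, so
  gamma(0) = (c_0 + phi_1 c_1) / (1 - phi_1^2) = (4.880996 + (-0.6)(-1.028)) / (1 - (-0.6)^2) = 5.497796 / 0.64 = 8.590306.
Therefore gamma(0) = 8.5903 (to 4 decimal places).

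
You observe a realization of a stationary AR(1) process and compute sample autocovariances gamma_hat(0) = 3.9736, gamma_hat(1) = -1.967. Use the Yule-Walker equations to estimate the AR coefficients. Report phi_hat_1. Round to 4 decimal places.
\hat\phi_{1} = -0.4950

The Yule-Walker equations for an AR(p) process read, in matrix form,
  Gamma_p phi = r_p,   with   (Gamma_p)_{ij} = gamma(|i - j|),
                       (r_p)_i = gamma(i),   i,j = 1..p.
Substitute the sample gammas (Toeplitz matrix and right-hand side of size 1):
  Gamma_p = [[3.9736]]
  r_p     = [-1.967]
With p = 1 this is the single equation gamma(0) phi_1 = gamma(1):
  phi_hat_1 = gamma(1) / gamma(0) = -1.967 / 3.9736 = -0.4950.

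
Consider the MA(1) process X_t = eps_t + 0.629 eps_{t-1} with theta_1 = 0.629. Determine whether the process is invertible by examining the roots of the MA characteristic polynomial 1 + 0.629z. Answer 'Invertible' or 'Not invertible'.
\text{Invertible}

The MA(q) characteristic polynomial is P(z) = 1 + 0.629z.
Invertibility requires all roots to lie outside the unit circle, i.e. |z| > 1 for every root.
This is linear in z: 1 + (0.629) z = 0  =>  z = -1/(0.629) = -1.589825,  |z| = 1.589825.
Moduli of all roots: 1.5898.
All moduli strictly greater than 1? Yes.
Verdict: Invertible.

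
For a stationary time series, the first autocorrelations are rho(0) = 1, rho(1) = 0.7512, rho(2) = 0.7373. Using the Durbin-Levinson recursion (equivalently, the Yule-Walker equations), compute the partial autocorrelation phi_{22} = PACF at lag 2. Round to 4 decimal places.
\phi_{22} = 0.3971

The PACF at lag k is phi_{kk}, the last component of the solution
to the Yule-Walker system G_k phi = r_k where
  (G_k)_{ij} = rho(|i - j|), (r_k)_i = rho(i), i,j = 1..k.
Equivalently, Durbin-Levinson gives phi_{kk} iteratively:
  phi_{11} = rho(1)
  phi_{kk} = [rho(k) - sum_{j=1..k-1} phi_{k-1,j} rho(k-j)]
            / [1 - sum_{j=1..k-1} phi_{k-1,j} rho(j)],
  phi_{k,j} = phi_{k-1,j} - phi_{kk} phi_{k-1,k-j},  j = 1..k-1.
Step k = 1:
  phi_11 = rho(1) = 0.7512.
Step k = 2:
  phi_22 = [rho(2) - phi_11 rho(1)] / [1 - phi_11 rho(1)] = [0.7373 - (0.7512)(0.7512)] / [1 - (0.7512)(0.7512)]
         = 0.17299856 / 0.43569856 = 0.3971.
Therefore phi_{22} = 0.3971.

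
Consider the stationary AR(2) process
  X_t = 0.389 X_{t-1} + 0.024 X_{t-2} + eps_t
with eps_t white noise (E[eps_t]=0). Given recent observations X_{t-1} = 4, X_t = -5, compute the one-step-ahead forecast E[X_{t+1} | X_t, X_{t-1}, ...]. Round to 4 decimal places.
E[X_{t+1} \mid \mathcal F_t] = -1.8490

For an AR(p) model X_t = c + sum_i phi_i X_{t-i} + eps_t, the
one-step-ahead conditional mean is
  E[X_{t+1} | X_t, ...] = c + sum_i phi_i X_{t+1-i}.
Substitute known values:
  E[X_{t+1} | ...] = (0.389) * (-5) + (0.024) * (4)
                   = -1.8490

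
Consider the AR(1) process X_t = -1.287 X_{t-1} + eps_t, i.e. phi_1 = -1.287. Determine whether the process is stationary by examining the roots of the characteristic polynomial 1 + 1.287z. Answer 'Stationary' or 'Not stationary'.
\text{Not stationary}

The AR(p) characteristic polynomial is P(z) = 1 + 1.287z.
Stationarity requires all roots to lie outside the unit circle, i.e. |z| > 1 for every root.
This is linear in z: 1 + (1.287) z = 0  =>  z = -1/(1.287) = -0.777001,  |z| = 0.777001.
Moduli of all roots: 0.7770.
All moduli strictly greater than 1? No.
Verdict: Not stationary.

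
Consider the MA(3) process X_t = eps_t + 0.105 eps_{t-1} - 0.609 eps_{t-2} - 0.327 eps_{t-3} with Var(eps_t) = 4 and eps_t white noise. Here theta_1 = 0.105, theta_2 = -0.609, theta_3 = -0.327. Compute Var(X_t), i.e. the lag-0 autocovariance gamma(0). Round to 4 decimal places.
\gamma(0) = 5.9553

For an MA(q) process X_t = eps_t + sum_i theta_i eps_{t-i} with
Var(eps_t) = sigma^2, the variance is
  gamma(0) = sigma^2 * (1 + sum_i theta_i^2).
  sum_i theta_i^2 = (0.105)^2 + (-0.609)^2 + (-0.327)^2 = 0.011025 + 0.370881 + 0.106929 = 0.488835.
  gamma(0) = 4 * (1 + 0.488835) = 4 * 1.488835 = 5.95534, which rounds to 5.9553.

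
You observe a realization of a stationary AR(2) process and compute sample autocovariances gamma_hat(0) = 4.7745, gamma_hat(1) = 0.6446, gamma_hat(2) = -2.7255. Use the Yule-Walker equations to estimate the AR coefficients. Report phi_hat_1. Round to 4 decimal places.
\hat\phi_{1} = 0.2160

The Yule-Walker equations for an AR(p) process read, in matrix form,
  Gamma_p phi = r_p,   with   (Gamma_p)_{ij} = gamma(|i - j|),
                       (r_p)_i = gamma(i),   i,j = 1..p.
Substitute the sample gammas (Toeplitz matrix and right-hand side of size 2):
  Gamma_p = [[4.7745, 0.6446], [0.6446, 4.7745]]
  r_p     = [0.6446, -2.7255]
Written out:
  4.7745 phi_1 + 0.6446 phi_2 = 0.6446
  0.6446 phi_1 + 4.7745 phi_2 = -2.7255
Solve by Cramer's rule:
  det = gamma(0)^2 - gamma(1)^2 = (4.7745)^2 - (0.6446)^2 = 22.79585025 - 0.41550916 = 22.38034109
  phi_hat_1 = [gamma(1) gamma(0) - gamma(1) gamma(2)] / det = [(0.6446)(4.7745) - (0.6446)(-2.7255)] / 22.38034109 = 4.8345 / 22.38034109 = 0.216
  phi_hat_2 = [gamma(0) gamma(2) - gamma(1)^2] / det = [(4.7745)(-2.7255) - (0.6446)^2] / 22.38034109 = -13.42840891 / 22.38034109 = -0.6
So phi_hat = [0.2160, -0.6000].
Therefore phi_hat_1 = 0.2160.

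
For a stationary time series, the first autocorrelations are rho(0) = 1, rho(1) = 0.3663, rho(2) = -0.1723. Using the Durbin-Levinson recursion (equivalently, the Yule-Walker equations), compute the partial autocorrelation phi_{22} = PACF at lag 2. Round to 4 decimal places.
\phi_{22} = -0.3540

The PACF at lag k is phi_{kk}, the last component of the solution
to the Yule-Walker system G_k phi = r_k where
  (G_k)_{ij} = rho(|i - j|), (r_k)_i = rho(i), i,j = 1..k.
Equivalently, Durbin-Levinson gives phi_{kk} iteratively:
  phi_{11} = rho(1)
  phi_{kk} = [rho(k) - sum_{j=1..k-1} phi_{k-1,j} rho(k-j)]
            / [1 - sum_{j=1..k-1} phi_{k-1,j} rho(j)],
  phi_{k,j} = phi_{k-1,j} - phi_{kk} phi_{k-1,k-j},  j = 1..k-1.
Step k = 1:
  phi_11 = rho(1) = 0.3663.
Step k = 2:
  phi_22 = [rho(2) - phi_11 rho(1)] / [1 - phi_11 rho(1)] = [-0.1723 - (0.3663)(0.3663)] / [1 - (0.3663)(0.3663)]
         = -0.30647569 / 0.86582431 = -0.354.
Therefore phi_{22} = -0.3540.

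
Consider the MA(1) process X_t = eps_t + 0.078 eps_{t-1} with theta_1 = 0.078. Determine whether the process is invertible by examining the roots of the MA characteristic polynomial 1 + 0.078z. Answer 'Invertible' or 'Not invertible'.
\text{Invertible}

The MA(q) characteristic polynomial is P(z) = 1 + 0.078z.
Invertibility requires all roots to lie outside the unit circle, i.e. |z| > 1 for every root.
This is linear in z: 1 + (0.078) z = 0  =>  z = -1/(0.078) = -12.820513,  |z| = 12.820513.
Moduli of all roots: 12.8205.
All moduli strictly greater than 1? Yes.
Verdict: Invertible.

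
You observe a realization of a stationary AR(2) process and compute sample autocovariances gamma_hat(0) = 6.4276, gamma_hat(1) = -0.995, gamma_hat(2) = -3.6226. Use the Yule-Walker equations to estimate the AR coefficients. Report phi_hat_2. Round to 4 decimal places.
\hat\phi_{2} = -0.6020

The Yule-Walker equations for an AR(p) process read, in matrix form,
  Gamma_p phi = r_p,   with   (Gamma_p)_{ij} = gamma(|i - j|),
                       (r_p)_i = gamma(i),   i,j = 1..p.
Substitute the sample gammas (Toeplitz matrix and right-hand side of size 2):
  Gamma_p = [[6.4276, -0.995], [-0.995, 6.4276]]
  r_p     = [-0.995, -3.6226]
Written out:
  6.4276 phi_1 - 0.995 phi_2 = -0.995
  -0.995 phi_1 + 6.4276 phi_2 = -3.6226
Solve by Cramer's rule:
  det = gamma(0)^2 - gamma(1)^2 = (6.4276)^2 - (-0.995)^2 = 41.31404176 - 0.990025 = 40.32401676
  phi_hat_1 = [gamma(1) gamma(0) - gamma(1) gamma(2)] / det = [(-0.995)(6.4276) - (-0.995)(-3.6226)] / 40.32401676 = -9.999949 / 40.32401676 = -0.248
  phi_hat_2 = [gamma(0) gamma(2) - gamma(1)^2] / det = [(6.4276)(-3.6226) - (-0.995)^2] / 40.32401676 = -24.27464876 / 40.32401676 = -0.602
So phi_hat = [-0.2480, -0.6020].
Therefore phi_hat_2 = -0.6020.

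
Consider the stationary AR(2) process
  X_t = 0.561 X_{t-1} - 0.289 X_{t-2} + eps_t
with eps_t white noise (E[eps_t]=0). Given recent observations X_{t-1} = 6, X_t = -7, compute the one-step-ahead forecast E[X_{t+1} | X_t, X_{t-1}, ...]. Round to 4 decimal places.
E[X_{t+1} \mid \mathcal F_t] = -5.6610

For an AR(p) model X_t = c + sum_i phi_i X_{t-i} + eps_t, the
one-step-ahead conditional mean is
  E[X_{t+1} | X_t, ...] = c + sum_i phi_i X_{t+1-i}.
Substitute known values:
  E[X_{t+1} | ...] = (0.561) * (-7) + (-0.289) * (6)
                   = -5.6610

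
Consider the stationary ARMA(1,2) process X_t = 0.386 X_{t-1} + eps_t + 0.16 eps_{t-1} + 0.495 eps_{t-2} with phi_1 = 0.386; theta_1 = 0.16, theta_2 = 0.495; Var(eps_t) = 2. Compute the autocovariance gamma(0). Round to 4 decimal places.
\gamma(0) = 3.7668

Multiply the model equation by X_{t-k} and take expectations. With theta_0 = psi_0 = 1 and psi_j the MA(infinity) weights, this gives
  gamma(k) - sum_i phi_i gamma(k-i) = c_k,
  c_k = sigma^2 * sum_{j=k..q} theta_j psi_{j-k}   (c_k = 0 for k > q),
using gamma(-m) = gamma(m).
psi-weights needed (psi_j = theta_j + sum_i phi_i psi_{j-i}):
  psi_1 = theta_1 + phi_1 = 0.16 + (0.386) = 0.546
  psi_2 = theta_2 + phi_1 psi_1 = 0.495 + (0.386)(0.546) = 0.705756
Right-hand sides:
  c_0 = sigma^2 (1 + theta_1 psi_1 + theta_2 psi_2) = 2 * (1 + (0.16)(0.546) + (0.495)(0.705756)) = 2 * 1.436709 = 2.873418
  c_1 = sigma^2 (theta_1 + theta_2 psi_1) = 2 * (0.16 + (0.495)(0.546)) = 0.86054
  c_2 = sigma^2 theta_2 = 2 * (0.495) = 0.99
Equations for k = 0 and k = 1 (AR order 1):
  gamma(0) = phi_1 gamma(1) + c_0
  gamma(1) = phi_1 gamma(0) + c_1
Substituting the second into the first: gamma(0) (1 - phi_1^2) = c_0 + phi_1 c_1, so
  gamma(0) = (c_0 + phi_1 c_1) / (1 - phi_1^2) = (2.873418 + (0.386)(0.86054)) / (1 - (0.386)^2) = 3.205587 / 0.851004 = 3.766829.
Therefore gamma(0) = 3.7668 (to 4 decimal places).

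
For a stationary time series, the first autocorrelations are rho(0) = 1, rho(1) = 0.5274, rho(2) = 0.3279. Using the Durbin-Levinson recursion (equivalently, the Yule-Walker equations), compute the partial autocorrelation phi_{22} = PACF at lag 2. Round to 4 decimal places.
\phi_{22} = 0.0689

The PACF at lag k is phi_{kk}, the last component of the solution
to the Yule-Walker system G_k phi = r_k where
  (G_k)_{ij} = rho(|i - j|), (r_k)_i = rho(i), i,j = 1..k.
Equivalently, Durbin-Levinson gives phi_{kk} iteratively:
  phi_{11} = rho(1)
  phi_{kk} = [rho(k) - sum_{j=1..k-1} phi_{k-1,j} rho(k-j)]
            / [1 - sum_{j=1..k-1} phi_{k-1,j} rho(j)],
  phi_{k,j} = phi_{k-1,j} - phi_{kk} phi_{k-1,k-j},  j = 1..k-1.
Step k = 1:
  phi_11 = rho(1) = 0.5274.
Step k = 2:
  phi_22 = [rho(2) - phi_11 rho(1)] / [1 - phi_11 rho(1)] = [0.3279 - (0.5274)(0.5274)] / [1 - (0.5274)(0.5274)]
         = 0.04974924 / 0.72184924 = 0.0689.
Therefore phi_{22} = 0.0689.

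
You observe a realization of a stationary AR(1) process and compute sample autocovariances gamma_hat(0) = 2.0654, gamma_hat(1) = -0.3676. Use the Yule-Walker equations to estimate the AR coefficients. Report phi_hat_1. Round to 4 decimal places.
\hat\phi_{1} = -0.1780

The Yule-Walker equations for an AR(p) process read, in matrix form,
  Gamma_p phi = r_p,   with   (Gamma_p)_{ij} = gamma(|i - j|),
                       (r_p)_i = gamma(i),   i,j = 1..p.
Substitute the sample gammas (Toeplitz matrix and right-hand side of size 1):
  Gamma_p = [[2.0654]]
  r_p     = [-0.3676]
With p = 1 this is the single equation gamma(0) phi_1 = gamma(1):
  phi_hat_1 = gamma(1) / gamma(0) = -0.3676 / 2.0654 = -0.1780.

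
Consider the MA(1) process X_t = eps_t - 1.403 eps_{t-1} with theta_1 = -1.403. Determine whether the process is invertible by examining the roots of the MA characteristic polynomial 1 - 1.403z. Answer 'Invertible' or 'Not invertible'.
\text{Not invertible}

The MA(q) characteristic polynomial is P(z) = 1 - 1.403z.
Invertibility requires all roots to lie outside the unit circle, i.e. |z| > 1 for every root.
This is linear in z: 1 + (-1.403) z = 0  =>  z = -1/(-1.403) = 0.712758,  |z| = 0.712758.
Moduli of all roots: 0.7128.
All moduli strictly greater than 1? No.
Verdict: Not invertible.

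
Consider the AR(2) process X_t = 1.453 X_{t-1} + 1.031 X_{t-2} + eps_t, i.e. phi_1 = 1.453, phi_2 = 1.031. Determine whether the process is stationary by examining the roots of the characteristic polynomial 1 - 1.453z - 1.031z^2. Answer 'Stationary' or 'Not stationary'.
\text{Not stationary}

The AR(p) characteristic polynomial is P(z) = 1 - 1.453z - 1.031z^2.
Stationarity requires all roots to lie outside the unit circle, i.e. |z| > 1 for every root.
Set 1 + (-1.453) z + (-1.031) z^2 = 0, i.e. a z^2 + b z + c = 0 with a = -1.031, b = -1.453, c = 1.
Discriminant D = b^2 - 4ac = (-1.453)^2 - 4*(-1.031)*1 = 2.111209 - (-4.124) = 6.235209.
D >= 0, so the roots are real: z = (-b +/- sqrt(D)) / (2a) = (1.453 +/- 2.49704) / (-2.062).
  z_1 = (1.453 + 2.49704) / (-2.062) = -1.9156,   |z_1| = 1.9156.
  z_2 = (1.453 - 2.49704) / (-2.062) = 0.5063,   |z_2| = 0.5063.
Moduli of all roots: 1.9156, 0.5063.
All moduli strictly greater than 1? No.
Verdict: Not stationary.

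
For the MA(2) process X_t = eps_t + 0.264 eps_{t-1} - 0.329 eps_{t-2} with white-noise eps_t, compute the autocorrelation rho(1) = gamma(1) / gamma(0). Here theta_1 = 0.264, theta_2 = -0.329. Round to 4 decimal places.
\rho(1) = 0.1504

For an MA(q) process with theta_0 = 1, the autocovariance is
  gamma(k) = sigma^2 * sum_{i=0..q-k} theta_i * theta_{i+k},
and rho(k) = gamma(k) / gamma(0). Sigma^2 cancels.
  numerator   = (1)*(0.264) + (0.264)*(-0.329) = 0.177144.
  denominator = (1)^2 + (0.264)^2 + (-0.329)^2 = 1.177937.
  rho(1) = 0.177144 / 1.177937 = 0.1504.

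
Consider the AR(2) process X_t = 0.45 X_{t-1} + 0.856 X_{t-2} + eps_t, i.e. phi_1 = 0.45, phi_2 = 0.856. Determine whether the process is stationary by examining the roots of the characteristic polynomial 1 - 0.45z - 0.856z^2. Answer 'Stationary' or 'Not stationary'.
\text{Not stationary}

The AR(p) characteristic polynomial is P(z) = 1 - 0.45z - 0.856z^2.
Stationarity requires all roots to lie outside the unit circle, i.e. |z| > 1 for every root.
Set 1 + (-0.45) z + (-0.856) z^2 = 0, i.e. a z^2 + b z + c = 0 with a = -0.856, b = -0.45, c = 1.
Discriminant D = b^2 - 4ac = (-0.45)^2 - 4*(-0.856)*1 = 0.2025 - (-3.424) = 3.6265.
D >= 0, so the roots are real: z = (-b +/- sqrt(D)) / (2a) = (0.45 +/- 1.904337) / (-1.712).
  z_1 = (0.45 + 1.904337) / (-1.712) = -1.3752,   |z_1| = 1.3752.
  z_2 = (0.45 - 1.904337) / (-1.712) = 0.8495,   |z_2| = 0.8495.
Moduli of all roots: 1.3752, 0.8495.
All moduli strictly greater than 1? No.
Verdict: Not stationary.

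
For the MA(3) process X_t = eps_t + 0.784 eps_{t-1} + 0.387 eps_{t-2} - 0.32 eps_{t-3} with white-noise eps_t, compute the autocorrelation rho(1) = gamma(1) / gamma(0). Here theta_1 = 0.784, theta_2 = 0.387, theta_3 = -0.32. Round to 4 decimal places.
\rho(1) = 0.5162

For an MA(q) process with theta_0 = 1, the autocovariance is
  gamma(k) = sigma^2 * sum_{i=0..q-k} theta_i * theta_{i+k},
and rho(k) = gamma(k) / gamma(0). Sigma^2 cancels.
  numerator   = (1)*(0.784) + (0.784)*(0.387) + (0.387)*(-0.32) = 0.963568.
  denominator = (1)^2 + (0.784)^2 + (0.387)^2 + (-0.32)^2 = 1.866825.
  rho(1) = 0.963568 / 1.866825 = 0.5162.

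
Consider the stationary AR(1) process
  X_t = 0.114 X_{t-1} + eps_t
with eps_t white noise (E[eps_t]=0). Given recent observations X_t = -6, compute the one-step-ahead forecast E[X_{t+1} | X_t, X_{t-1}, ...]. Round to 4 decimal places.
E[X_{t+1} \mid \mathcal F_t] = -0.6840

For an AR(p) model X_t = c + sum_i phi_i X_{t-i} + eps_t, the
one-step-ahead conditional mean is
  E[X_{t+1} | X_t, ...] = c + sum_i phi_i X_{t+1-i}.
Substitute known values:
  E[X_{t+1} | ...] = (0.114) * (-6)
                   = -0.6840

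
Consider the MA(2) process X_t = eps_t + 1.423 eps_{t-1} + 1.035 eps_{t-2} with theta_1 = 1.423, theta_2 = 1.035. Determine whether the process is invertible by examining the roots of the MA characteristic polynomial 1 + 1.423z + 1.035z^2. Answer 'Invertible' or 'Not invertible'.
\text{Not invertible}

The MA(q) characteristic polynomial is P(z) = 1 + 1.423z + 1.035z^2.
Invertibility requires all roots to lie outside the unit circle, i.e. |z| > 1 for every root.
Set 1 + (1.423) z + (1.035) z^2 = 0, i.e. a z^2 + b z + c = 0 with a = 1.035, b = 1.423, c = 1.
Discriminant D = b^2 - 4ac = (1.423)^2 - 4*(1.035)*1 = 2.024929 - (4.14) = -2.115071.
D < 0, so the roots are the complex-conjugate pair z = (-b +/- i sqrt(-D)) / (2a) = -0.6874 +/- 0.7026i.
For a conjugate pair |z|^2 = z * conj(z) = (product of roots) = c/a = 1/(1.035) = 0.966184, so |z| = sqrt(0.966184) = 0.9829 for both roots.
Moduli of all roots: 0.9829, 0.9829.
All moduli strictly greater than 1? No.
Verdict: Not invertible.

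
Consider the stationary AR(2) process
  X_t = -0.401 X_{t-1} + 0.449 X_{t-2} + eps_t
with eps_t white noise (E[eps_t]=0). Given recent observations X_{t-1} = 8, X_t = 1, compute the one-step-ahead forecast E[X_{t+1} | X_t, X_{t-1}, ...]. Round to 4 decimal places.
E[X_{t+1} \mid \mathcal F_t] = 3.1910

For an AR(p) model X_t = c + sum_i phi_i X_{t-i} + eps_t, the
one-step-ahead conditional mean is
  E[X_{t+1} | X_t, ...] = c + sum_i phi_i X_{t+1-i}.
Substitute known values:
  E[X_{t+1} | ...] = (-0.401) * (1) + (0.449) * (8)
                   = 3.1910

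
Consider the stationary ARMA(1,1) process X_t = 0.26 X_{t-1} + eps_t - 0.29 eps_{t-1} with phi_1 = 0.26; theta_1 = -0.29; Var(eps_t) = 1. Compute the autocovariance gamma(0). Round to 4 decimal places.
\gamma(0) = 1.0010

Multiply the model equation by X_{t-k} and take expectations. With theta_0 = psi_0 = 1 and psi_j the MA(infinity) weights, this gives
  gamma(k) - sum_i phi_i gamma(k-i) = c_k,
  c_k = sigma^2 * sum_{j=k..q} theta_j psi_{j-k}   (c_k = 0 for k > q),
using gamma(-m) = gamma(m).
psi-weights needed (psi_j = theta_j + sum_i phi_i psi_{j-i}):
  psi_1 = theta_1 + phi_1 = -0.29 + (0.26) = -0.03
Right-hand sides:
  c_0 = sigma^2 (1 + theta_1 psi_1) = 1 * (1 + (-0.29)(-0.03)) = 1 * 1.0087 = 1.0087
  c_1 = sigma^2 theta_1 = 1 * (-0.29) = -0.29
  c_2 = 0
Equations for k = 0 and k = 1 (AR order 1):
  gamma(0) = phi_1 gamma(1) + c_0
  gamma(1) = phi_1 gamma(0) + c_1
Substituting the second into the first: gamma(0) (1 - phi_1^2) = c_0 + phi_1 c_1, so
  gamma(0) = (c_0 + phi_1 c_1) / (1 - phi_1^2) = (1.0087 + (0.26)(-0.29)) / (1 - (0.26)^2) = 0.9333 / 0.9324 = 1.000965.
Therefore gamma(0) = 1.0010 (to 4 decimal places).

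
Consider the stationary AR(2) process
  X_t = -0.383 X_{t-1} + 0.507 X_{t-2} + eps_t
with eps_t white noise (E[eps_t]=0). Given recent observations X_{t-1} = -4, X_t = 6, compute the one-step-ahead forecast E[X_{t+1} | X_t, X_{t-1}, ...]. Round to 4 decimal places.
E[X_{t+1} \mid \mathcal F_t] = -4.3260

For an AR(p) model X_t = c + sum_i phi_i X_{t-i} + eps_t, the
one-step-ahead conditional mean is
  E[X_{t+1} | X_t, ...] = c + sum_i phi_i X_{t+1-i}.
Substitute known values:
  E[X_{t+1} | ...] = (-0.383) * (6) + (0.507) * (-4)
                   = -4.3260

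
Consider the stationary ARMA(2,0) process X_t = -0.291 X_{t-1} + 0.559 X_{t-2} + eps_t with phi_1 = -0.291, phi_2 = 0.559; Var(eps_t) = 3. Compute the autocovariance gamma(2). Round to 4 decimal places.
\gamma(2) = 5.8045

Multiply the model equation by X_{t-k} and take expectations. With theta_0 = psi_0 = 1 and psi_j the MA(infinity) weights, this gives
  gamma(k) - sum_i phi_i gamma(k-i) = c_k,
  c_k = sigma^2 * sum_{j=k..q} theta_j psi_{j-k}   (c_k = 0 for k > q),
using gamma(-m) = gamma(m).
Pure AR (q = 0): c_0 = sigma^2 = 3, c_k = 0 for k >= 1.
Equations for k = 0, 1, 2 (AR order 2, c_2 = 0):
  (E0) gamma(0) = phi_1 gamma(1) + phi_2 gamma(2) + c_0
  (E1) gamma(1) = phi_1 gamma(0) + phi_2 gamma(1) + c_1
  (E2) gamma(2) = phi_1 gamma(1) + phi_2 gamma(0)
From (E1): gamma(1) = A gamma(0) + B with
  A = phi_1 / (1 - phi_2) = -0.291 / 0.441 = -0.659864,   B = c_1 / (1 - phi_2) = 0 / 0.441 = 0.
Insert (E2) into (E0): gamma(0) (1 - phi_2^2) = phi_1 (1 + phi_2) gamma(1) + c_0.
  phi_1 (1 + phi_2) = (-0.291)(1.559) = -0.453669,   1 - phi_2^2 = 0.687519.
Replace gamma(1) by A gamma(0) + B and collect gamma(0):
  gamma(0) [0.687519 - (-0.453669)(-0.659864)] = c_0 = 3
  gamma(0) * 0.388159 = 3
  gamma(0) = 3 / 0.388159 = 7.728788.
  gamma(1) = A gamma(0) = (-0.659864)(7.728788) = -5.099948.
  gamma(2) = phi_1 gamma(1) + phi_2 gamma(0) = (-0.291)(-5.099948) + (0.559)(7.728788) = 5.804477.
Therefore gamma(2) = 5.8045 (to 4 decimal places).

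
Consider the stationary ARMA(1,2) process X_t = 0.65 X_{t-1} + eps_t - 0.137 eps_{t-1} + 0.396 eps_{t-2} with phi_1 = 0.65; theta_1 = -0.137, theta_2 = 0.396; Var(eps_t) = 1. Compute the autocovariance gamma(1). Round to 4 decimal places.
\gamma(1) = 1.4861

Multiply the model equation by X_{t-k} and take expectations. With theta_0 = psi_0 = 1 and psi_j the MA(infinity) weights, this gives
  gamma(k) - sum_i phi_i gamma(k-i) = c_k,
  c_k = sigma^2 * sum_{j=k..q} theta_j psi_{j-k}   (c_k = 0 for k > q),
using gamma(-m) = gamma(m).
psi-weights needed (psi_j = theta_j + sum_i phi_i psi_{j-i}):
  psi_1 = theta_1 + phi_1 = -0.137 + (0.65) = 0.513
  psi_2 = theta_2 + phi_1 psi_1 = 0.396 + (0.65)(0.513) = 0.72945
Right-hand sides:
  c_0 = sigma^2 (1 + theta_1 psi_1 + theta_2 psi_2) = 1 * (1 + (-0.137)(0.513) + (0.396)(0.72945)) = 1 * 1.218581 = 1.218581
  c_1 = sigma^2 (theta_1 + theta_2 psi_1) = 1 * (-0.137 + (0.396)(0.513)) = 0.066148
  c_2 = sigma^2 theta_2 = 1 * (0.396) = 0.396
Equations for k = 0 and k = 1 (AR order 1):
  gamma(0) = phi_1 gamma(1) + c_0
  gamma(1) = phi_1 gamma(0) + c_1
Substituting the second into the first: gamma(0) (1 - phi_1^2) = c_0 + phi_1 c_1, so
  gamma(0) = (c_0 + phi_1 c_1) / (1 - phi_1^2) = (1.218581 + (0.65)(0.066148)) / (1 - (0.65)^2) = 1.261577 / 0.5775 = 2.18455.
  gamma(1) = phi_1 gamma(0) + c_1 = (0.65)(2.18455) + (0.066148) = 1.486105.
Therefore gamma(1) = 1.4861 (to 4 decimal places).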